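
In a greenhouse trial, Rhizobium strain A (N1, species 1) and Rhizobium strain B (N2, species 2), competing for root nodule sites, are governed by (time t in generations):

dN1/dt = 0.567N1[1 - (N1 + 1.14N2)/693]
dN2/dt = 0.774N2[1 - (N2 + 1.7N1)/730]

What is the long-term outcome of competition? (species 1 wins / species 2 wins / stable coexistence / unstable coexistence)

unstable coexistence (outcome depends on initial conditions)

Compare the nullcline intercepts: K1/α12 = 693/1.14 = 608 < K2 = 730; K2/α21 = 730/1.7 = 429 < K1 = 693.
Since both are reversed, neither can invade when rare; the interior point is a saddle.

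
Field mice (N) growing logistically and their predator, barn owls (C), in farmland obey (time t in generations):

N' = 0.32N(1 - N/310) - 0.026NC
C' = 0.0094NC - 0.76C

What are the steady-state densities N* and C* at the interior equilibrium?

N* ≈ 80.9, C* ≈ 9.1

From dC/dt = 0 with C > 0: 0.0094N* = 0.76, so N* = 80.9.
Substitute into dN/dt = 0: 0.32(1 - 80.9/310) = 0.026C*.
The bracket is 0.739, giving C* = 0.237/0.026 = 9.1.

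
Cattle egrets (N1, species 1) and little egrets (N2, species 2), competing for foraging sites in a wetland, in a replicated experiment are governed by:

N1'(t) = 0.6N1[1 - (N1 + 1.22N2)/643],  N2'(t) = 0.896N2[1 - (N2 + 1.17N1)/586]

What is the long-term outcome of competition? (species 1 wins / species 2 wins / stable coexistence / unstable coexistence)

unstable coexistence (outcome depends on initial conditions)

Compare the nullcline intercepts: K1/α12 = 643/1.22 = 527 < K2 = 586; K2/α21 = 586/1.17 = 501 < K1 = 643.
Since both are reversed, neither can invade when rare; the interior point is a saddle.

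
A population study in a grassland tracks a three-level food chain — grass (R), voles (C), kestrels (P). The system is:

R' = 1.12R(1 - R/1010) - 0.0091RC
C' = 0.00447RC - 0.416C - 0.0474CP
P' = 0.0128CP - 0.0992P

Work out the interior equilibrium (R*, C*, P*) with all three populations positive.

R* ≈ 946, C* ≈ 7.75, P* ≈ 80.5

From dP/dt = 0: 0.0128C* = 0.0992, so C* = 7.75.
From dR/dt = 0: 1.12(1 - R*/1010) = 0.0091·7.75, giving R* = 1010·(1 - 0.063) = 946.
From dC/dt = 0: 0.00447·946 - 0.416 = 0.0474P*, so P* = 3.81/0.0474 = 80.5.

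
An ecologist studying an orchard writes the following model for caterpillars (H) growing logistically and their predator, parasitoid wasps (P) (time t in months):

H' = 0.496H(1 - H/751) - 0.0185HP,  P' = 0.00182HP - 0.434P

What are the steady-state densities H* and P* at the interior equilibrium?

From dP/dt = 0 with P > 0: 0.00182H* = 0.434, so H* = 238.
Substitute into dH/dt = 0: 0.496(1 - 238/751) = 0.0185P*.
The bracket is 0.682, giving P* = 0.339/0.0185 = 18.3.

H* ≈ 238, P* ≈ 18.3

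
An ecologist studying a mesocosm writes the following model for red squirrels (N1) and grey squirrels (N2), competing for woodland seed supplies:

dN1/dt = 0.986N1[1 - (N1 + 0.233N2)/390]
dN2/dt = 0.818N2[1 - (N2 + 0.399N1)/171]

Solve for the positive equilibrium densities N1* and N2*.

Setting both brackets to zero gives the nullclines N1 + 0.233N2 = 390 and 0.399N1 + N2 = 171.
Substituting N2 = 171 - 0.399N1 into the first: N1(1 - 0.233·0.399) = 390 - 0.233·171.
So N1* = 350/0.907 = 386, and then N2* = 171 - 0.399·386 = 17.

N1* ≈ 386, N2* ≈ 17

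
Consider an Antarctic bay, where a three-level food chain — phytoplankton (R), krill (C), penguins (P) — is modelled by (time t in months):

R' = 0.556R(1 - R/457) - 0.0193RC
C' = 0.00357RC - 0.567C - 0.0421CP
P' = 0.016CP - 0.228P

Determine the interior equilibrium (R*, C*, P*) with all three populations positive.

From dP/dt = 0: 0.016C* = 0.228, so C* = 14.2.
From dR/dt = 0: 0.556(1 - R*/457) = 0.0193·14.2, giving R* = 457·(1 - 0.495) = 231.
From dC/dt = 0: 0.00357·231 - 0.567 = 0.0421P*, so P* = 0.257/0.0421 = 6.12.

R* ≈ 231, C* ≈ 14.2, P* ≈ 6.12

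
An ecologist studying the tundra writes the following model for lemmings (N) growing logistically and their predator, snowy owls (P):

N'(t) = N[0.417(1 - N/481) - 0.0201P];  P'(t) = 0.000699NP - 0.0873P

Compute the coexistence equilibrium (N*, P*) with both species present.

N* ≈ 125, P* ≈ 15.4

From dP/dt = 0 with P > 0: 0.000699N* = 0.0873, so N* = 125.
Substitute into dN/dt = 0: 0.417(1 - 125/481) = 0.0201P*.
The bracket is 0.74, giving P* = 0.309/0.0201 = 15.4.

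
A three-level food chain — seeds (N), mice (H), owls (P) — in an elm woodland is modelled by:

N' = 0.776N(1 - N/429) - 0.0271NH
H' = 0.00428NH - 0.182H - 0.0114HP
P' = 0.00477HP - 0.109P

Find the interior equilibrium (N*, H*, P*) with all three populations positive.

N* ≈ 86.6, H* ≈ 22.9, P* ≈ 16.6

From dP/dt = 0: 0.00477H* = 0.109, so H* = 22.9.
From dN/dt = 0: 0.776(1 - N*/429) = 0.0271·22.9, giving N* = 429·(1 - 0.798) = 86.6.
From dH/dt = 0: 0.00428·86.6 - 0.182 = 0.0114P*, so P* = 0.189/0.0114 = 16.6.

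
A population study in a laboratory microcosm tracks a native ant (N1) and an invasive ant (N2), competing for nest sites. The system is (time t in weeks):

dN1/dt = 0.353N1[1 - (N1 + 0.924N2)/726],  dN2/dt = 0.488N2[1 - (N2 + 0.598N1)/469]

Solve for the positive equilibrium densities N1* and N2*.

Setting both brackets to zero gives the nullclines N1 + 0.924N2 = 726 and 0.598N1 + N2 = 469.
Substituting N2 = 469 - 0.598N1 into the first: N1(1 - 0.924·0.598) = 726 - 0.924·469.
So N1* = 293/0.447 = 654, and then N2* = 469 - 0.598·654 = 77.9.

N1* ≈ 654, N2* ≈ 77.9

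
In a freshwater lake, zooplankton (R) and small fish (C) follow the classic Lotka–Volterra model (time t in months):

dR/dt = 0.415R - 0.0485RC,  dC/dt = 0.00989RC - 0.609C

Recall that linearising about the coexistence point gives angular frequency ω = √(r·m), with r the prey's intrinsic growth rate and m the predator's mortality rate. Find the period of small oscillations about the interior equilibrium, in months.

Here r = 0.415 and m = 0.609, so r·m = 0.253.
ω = √0.253 = 0.503 per month, hence T = 2π/ω ≈ 12.5 months.

T ≈ 12.5 months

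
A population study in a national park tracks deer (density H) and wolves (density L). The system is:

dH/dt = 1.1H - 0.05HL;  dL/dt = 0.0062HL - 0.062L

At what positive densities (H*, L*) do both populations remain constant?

H* ≈ 10, L* ≈ 22

Set dL/dt = 0 with L > 0: 0.0062H - 0.062 = 0, so H* = 0.062/0.0062 = 10.
Set dH/dt = 0 with H > 0: 1.1 - 0.05L = 0, so L* = 1.1/0.05 = 22.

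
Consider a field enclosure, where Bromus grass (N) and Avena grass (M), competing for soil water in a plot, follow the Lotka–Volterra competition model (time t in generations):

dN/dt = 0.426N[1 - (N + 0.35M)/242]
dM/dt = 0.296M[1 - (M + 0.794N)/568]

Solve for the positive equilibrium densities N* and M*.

N* ≈ 59.8, M* ≈ 520

Setting both brackets to zero gives the nullclines N + 0.35M = 242 and 0.794N + M = 568.
Substituting M = 568 - 0.794N into the first: N(1 - 0.35·0.794) = 242 - 0.35·568.
So N* = 43.2/0.722 = 59.8, and then M* = 568 - 0.794·59.8 = 520.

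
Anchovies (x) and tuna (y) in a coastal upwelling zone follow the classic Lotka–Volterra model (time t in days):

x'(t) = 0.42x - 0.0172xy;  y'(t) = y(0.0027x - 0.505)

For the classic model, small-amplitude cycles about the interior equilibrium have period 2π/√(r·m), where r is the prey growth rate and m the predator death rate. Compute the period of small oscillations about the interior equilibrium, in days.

T ≈ 13.6 days

Here r = 0.42 and m = 0.505, so r·m = 0.212.
ω = √0.212 = 0.461 per day, hence T = 2π/ω ≈ 13.6 days.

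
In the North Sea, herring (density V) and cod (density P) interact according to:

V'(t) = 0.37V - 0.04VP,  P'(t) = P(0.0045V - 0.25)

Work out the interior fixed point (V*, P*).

Set dP/dt = 0 with P > 0: 0.0045V - 0.25 = 0, so V* = 0.25/0.0045 = 55.6.
Set dV/dt = 0 with V > 0: 0.37 - 0.04P = 0, so P* = 0.37/0.04 = 9.25.

V* ≈ 55.6, P* ≈ 9.25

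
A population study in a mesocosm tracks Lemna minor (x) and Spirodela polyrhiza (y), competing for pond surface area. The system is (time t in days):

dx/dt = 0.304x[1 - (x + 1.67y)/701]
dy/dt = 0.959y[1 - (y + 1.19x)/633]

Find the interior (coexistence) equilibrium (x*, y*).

Setting both brackets to zero gives the nullclines x + 1.67y = 701 and 1.19x + y = 633.
Substituting y = 633 - 1.19x into the first: x(1 - 1.67·1.19) = 701 - 1.67·633.
So x* = -356/-0.987 = 361, and then y* = 633 - 1.19·361 = 204.

x* ≈ 361, y* ≈ 204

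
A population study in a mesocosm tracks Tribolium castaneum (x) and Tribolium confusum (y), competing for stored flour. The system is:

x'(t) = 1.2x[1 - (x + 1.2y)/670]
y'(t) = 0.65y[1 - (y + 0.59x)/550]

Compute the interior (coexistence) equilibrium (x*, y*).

x* ≈ 34.2, y* ≈ 530

Setting both brackets to zero gives the nullclines x + 1.2y = 670 and 0.59x + y = 550.
Substituting y = 550 - 0.59x into the first: x(1 - 1.2·0.59) = 670 - 1.2·550.
So x* = 10/0.292 = 34.2, and then y* = 550 - 0.59·34.2 = 530.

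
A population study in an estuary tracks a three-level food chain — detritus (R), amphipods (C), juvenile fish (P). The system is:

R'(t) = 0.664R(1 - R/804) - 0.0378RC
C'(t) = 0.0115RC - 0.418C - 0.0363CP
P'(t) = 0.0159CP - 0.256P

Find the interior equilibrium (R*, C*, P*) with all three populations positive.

From dP/dt = 0: 0.0159C* = 0.256, so C* = 16.1.
From dR/dt = 0: 0.664(1 - R*/804) = 0.0378·16.1, giving R* = 804·(1 - 0.917) = 67.1.
From dC/dt = 0: 0.0115·67.1 - 0.418 = 0.0363P*, so P* = 0.353/0.0363 = 9.73.

R* ≈ 67.1, C* ≈ 16.1, P* ≈ 9.73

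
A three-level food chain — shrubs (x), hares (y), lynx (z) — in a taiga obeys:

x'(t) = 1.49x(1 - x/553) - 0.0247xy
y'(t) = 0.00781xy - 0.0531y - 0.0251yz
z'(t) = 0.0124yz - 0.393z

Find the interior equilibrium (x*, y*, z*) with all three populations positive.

x* ≈ 262, y* ≈ 31.7, z* ≈ 79.6

From dz/dt = 0: 0.0124y* = 0.393, so y* = 31.7.
From dx/dt = 0: 1.49(1 - x*/553) = 0.0247·31.7, giving x* = 553·(1 - 0.525) = 262.
From dy/dt = 0: 0.00781·262 - 0.0531 = 0.0251z*, so z* = 2/0.0251 = 79.6.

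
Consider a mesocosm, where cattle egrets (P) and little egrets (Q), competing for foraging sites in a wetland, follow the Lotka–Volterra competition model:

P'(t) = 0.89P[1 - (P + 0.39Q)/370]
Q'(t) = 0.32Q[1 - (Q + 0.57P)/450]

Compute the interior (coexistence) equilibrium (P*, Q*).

P* ≈ 250, Q* ≈ 307

Setting both brackets to zero gives the nullclines P + 0.39Q = 370 and 0.57P + Q = 450.
Substituting Q = 450 - 0.57P into the first: P(1 - 0.39·0.57) = 370 - 0.39·450.
So P* = 194/0.778 = 250, and then Q* = 450 - 0.57·250 = 307.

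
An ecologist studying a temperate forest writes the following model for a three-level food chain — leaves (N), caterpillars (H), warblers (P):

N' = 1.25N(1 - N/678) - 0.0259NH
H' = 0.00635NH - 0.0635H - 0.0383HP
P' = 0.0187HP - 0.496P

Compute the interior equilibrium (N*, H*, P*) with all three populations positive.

From dP/dt = 0: 0.0187H* = 0.496, so H* = 26.5.
From dN/dt = 0: 1.25(1 - N*/678) = 0.0259·26.5, giving N* = 678·(1 - 0.55) = 305.
From dH/dt = 0: 0.00635·305 - 0.0635 = 0.0383P*, so P* = 1.88/0.0383 = 49.

N* ≈ 305, H* ≈ 26.5, P* ≈ 49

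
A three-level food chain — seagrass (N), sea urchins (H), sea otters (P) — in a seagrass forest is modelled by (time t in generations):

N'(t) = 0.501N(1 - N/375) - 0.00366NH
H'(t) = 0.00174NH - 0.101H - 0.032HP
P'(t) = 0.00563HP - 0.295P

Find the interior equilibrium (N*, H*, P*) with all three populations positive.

From dP/dt = 0: 0.00563H* = 0.295, so H* = 52.4.
From dN/dt = 0: 0.501(1 - N*/375) = 0.00366·52.4, giving N* = 375·(1 - 0.383) = 231.
From dH/dt = 0: 0.00174·231 - 0.101 = 0.032P*, so P* = 0.302/0.032 = 9.43.

N* ≈ 231, H* ≈ 52.4, P* ≈ 9.43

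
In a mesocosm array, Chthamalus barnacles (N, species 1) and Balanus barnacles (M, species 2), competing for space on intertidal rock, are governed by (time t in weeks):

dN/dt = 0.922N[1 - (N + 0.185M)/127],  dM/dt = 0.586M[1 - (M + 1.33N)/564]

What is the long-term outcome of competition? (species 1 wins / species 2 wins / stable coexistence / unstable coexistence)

Compare the nullcline intercepts: K1/α12 = 127/0.185 = 686 > K2 = 564; K2/α21 = 564/1.33 = 424 > K1 = 127.
Since both inequalities hold, each species can invade when rare, so the interior equilibrium is stable.

stable coexistence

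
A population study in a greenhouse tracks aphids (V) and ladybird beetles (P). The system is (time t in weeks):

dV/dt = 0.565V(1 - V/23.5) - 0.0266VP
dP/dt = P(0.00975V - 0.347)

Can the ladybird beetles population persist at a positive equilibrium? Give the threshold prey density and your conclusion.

Threshold V = 35.6; K < 35.6, so no, the predator goes extinct.

The predator equation gives dP/dt > 0 only when V > 0.347/0.00975 = 35.6.
Without the predator, V → K = 23.5. Since 23.5 < 35.6, the predator cannot invade.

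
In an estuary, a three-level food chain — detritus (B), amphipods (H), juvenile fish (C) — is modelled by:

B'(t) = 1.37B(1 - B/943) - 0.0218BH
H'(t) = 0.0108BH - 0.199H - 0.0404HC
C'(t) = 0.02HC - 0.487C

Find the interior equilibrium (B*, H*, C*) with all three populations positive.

B* ≈ 578, H* ≈ 24.3, C* ≈ 149

From dC/dt = 0: 0.02H* = 0.487, so H* = 24.3.
From dB/dt = 0: 1.37(1 - B*/943) = 0.0218·24.3, giving B* = 943·(1 - 0.387) = 578.
From dH/dt = 0: 0.0108·578 - 0.199 = 0.0404C*, so C* = 6.04/0.0404 = 149.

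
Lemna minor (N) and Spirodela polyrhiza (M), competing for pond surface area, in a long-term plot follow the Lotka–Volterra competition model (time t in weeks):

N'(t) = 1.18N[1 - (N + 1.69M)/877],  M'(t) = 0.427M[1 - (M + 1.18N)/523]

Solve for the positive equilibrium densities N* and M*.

Setting both brackets to zero gives the nullclines N + 1.69M = 877 and 1.18N + M = 523.
Substituting M = 523 - 1.18N into the first: N(1 - 1.69·1.18) = 877 - 1.69·523.
So N* = -6.87/-0.994 = 6.91, and then M* = 523 - 1.18·6.91 = 515.

N* ≈ 6.91, M* ≈ 515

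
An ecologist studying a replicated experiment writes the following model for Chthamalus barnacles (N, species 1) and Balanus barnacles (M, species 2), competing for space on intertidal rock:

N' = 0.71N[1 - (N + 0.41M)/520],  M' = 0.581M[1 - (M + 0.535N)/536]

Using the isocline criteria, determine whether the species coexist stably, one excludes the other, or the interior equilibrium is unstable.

Compare the nullcline intercepts: K1/α12 = 520/0.41 = 1270 > K2 = 536; K2/α21 = 536/0.535 = 1000 > K1 = 520.
Since both inequalities hold, each species can invade when rare, so the interior equilibrium is stable.

stable coexistence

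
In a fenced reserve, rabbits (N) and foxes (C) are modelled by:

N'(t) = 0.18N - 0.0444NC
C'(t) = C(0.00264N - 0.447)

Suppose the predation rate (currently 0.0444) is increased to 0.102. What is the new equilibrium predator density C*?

At the interior fixed point, setting dN/dt = 0 with N > 0 fixes C* = (prey growth rate)/(NC coefficient) — independent of the other coefficients.
With the change, C* = 0.18/0.102 = 1.76; it falls from 4.05.

C* ≈ 1.76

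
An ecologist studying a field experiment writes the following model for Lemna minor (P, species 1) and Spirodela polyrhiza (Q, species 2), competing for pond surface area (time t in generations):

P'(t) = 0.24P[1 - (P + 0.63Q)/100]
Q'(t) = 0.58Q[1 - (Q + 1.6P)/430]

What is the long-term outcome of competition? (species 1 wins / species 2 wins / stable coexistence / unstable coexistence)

species 2 excludes species 1

Compare the nullcline intercepts: K1/α12 = 100/0.63 = 159 < K2 = 430; K2/α21 = 430/1.6 = 269 > K1 = 100.
Since the inequalities point opposite ways, species 2 can invade but species 1 cannot.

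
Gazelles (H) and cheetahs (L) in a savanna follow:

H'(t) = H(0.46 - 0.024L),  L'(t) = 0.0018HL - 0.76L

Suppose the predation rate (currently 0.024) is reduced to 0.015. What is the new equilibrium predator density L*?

At the interior fixed point, setting dH/dt = 0 with H > 0 fixes L* = (prey growth rate)/(HL coefficient) — independent of the other coefficients.
With the change, L* = 0.46/0.015 = 30.7; it rises from 19.2.

L* ≈ 30.7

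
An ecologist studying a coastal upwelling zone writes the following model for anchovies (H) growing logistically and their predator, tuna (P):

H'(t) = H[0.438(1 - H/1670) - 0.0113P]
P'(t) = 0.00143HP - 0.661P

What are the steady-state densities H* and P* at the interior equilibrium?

H* ≈ 462, P* ≈ 28

From dP/dt = 0 with P > 0: 0.00143H* = 0.661, so H* = 462.
Substitute into dH/dt = 0: 0.438(1 - 462/1670) = 0.0113P*.
The bracket is 0.723, giving P* = 0.317/0.0113 = 28.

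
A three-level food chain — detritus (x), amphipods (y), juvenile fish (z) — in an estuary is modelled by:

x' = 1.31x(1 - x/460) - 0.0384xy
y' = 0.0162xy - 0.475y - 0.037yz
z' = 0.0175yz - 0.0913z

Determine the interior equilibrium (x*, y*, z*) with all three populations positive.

x* ≈ 390, y* ≈ 5.22, z* ≈ 158

From dz/dt = 0: 0.0175y* = 0.0913, so y* = 5.22.
From dx/dt = 0: 1.31(1 - x*/460) = 0.0384·5.22, giving x* = 460·(1 - 0.153) = 390.
From dy/dt = 0: 0.0162·390 - 0.475 = 0.037z*, so z* = 5.84/0.037 = 158.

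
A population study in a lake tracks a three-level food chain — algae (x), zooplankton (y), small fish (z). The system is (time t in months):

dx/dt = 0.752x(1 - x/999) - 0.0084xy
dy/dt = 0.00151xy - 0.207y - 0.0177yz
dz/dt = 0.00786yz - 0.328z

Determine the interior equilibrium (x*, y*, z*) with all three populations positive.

From dz/dt = 0: 0.00786y* = 0.328, so y* = 41.7.
From dx/dt = 0: 0.752(1 - x*/999) = 0.0084·41.7, giving x* = 999·(1 - 0.466) = 533.
From dy/dt = 0: 0.00151·533 - 0.207 = 0.0177z*, so z* = 0.598/0.0177 = 33.8.

x* ≈ 533, y* ≈ 41.7, z* ≈ 33.8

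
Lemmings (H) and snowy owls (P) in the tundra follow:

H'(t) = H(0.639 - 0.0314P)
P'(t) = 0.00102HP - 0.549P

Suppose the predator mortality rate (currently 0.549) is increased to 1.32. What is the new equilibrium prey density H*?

H* ≈ 1290

At the interior fixed point, setting dP/dt = 0 with P > 0 fixes H* = (predator death rate)/(HP coefficient) — independent of the other coefficients.
With the change, H* = 1.32/0.00102 = 1290; it rises from 538.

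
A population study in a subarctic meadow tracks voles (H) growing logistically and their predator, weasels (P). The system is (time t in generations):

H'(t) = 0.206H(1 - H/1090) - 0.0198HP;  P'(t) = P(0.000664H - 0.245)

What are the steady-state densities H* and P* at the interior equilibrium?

H* ≈ 369, P* ≈ 6.88

From dP/dt = 0 with P > 0: 0.000664H* = 0.245, so H* = 369.
Substitute into dH/dt = 0: 0.206(1 - 369/1090) = 0.0198P*.
The bracket is 0.661, giving P* = 0.136/0.0198 = 6.88.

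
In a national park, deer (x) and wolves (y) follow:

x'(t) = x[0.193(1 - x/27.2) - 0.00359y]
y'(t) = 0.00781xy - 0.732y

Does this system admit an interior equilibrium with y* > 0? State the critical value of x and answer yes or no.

Threshold x = 93.7; K < 93.7, so no, the predator goes extinct.

The predator equation gives dy/dt > 0 only when x > 0.732/0.00781 = 93.7.
Without the predator, x → K = 27.2. Since 27.2 < 93.7, the predator cannot invade.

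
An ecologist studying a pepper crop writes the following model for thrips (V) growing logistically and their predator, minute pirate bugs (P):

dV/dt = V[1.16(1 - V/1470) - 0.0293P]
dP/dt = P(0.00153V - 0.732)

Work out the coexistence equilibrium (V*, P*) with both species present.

From dP/dt = 0 with P > 0: 0.00153V* = 0.732, so V* = 478.
Substitute into dV/dt = 0: 1.16(1 - 478/1470) = 0.0293P*.
The bracket is 0.675, giving P* = 0.782/0.0293 = 26.7.

V* ≈ 478, P* ≈ 26.7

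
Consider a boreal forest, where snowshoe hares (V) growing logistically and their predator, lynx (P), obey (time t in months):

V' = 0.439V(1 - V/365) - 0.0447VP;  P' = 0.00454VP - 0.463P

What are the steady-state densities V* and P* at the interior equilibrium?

V* ≈ 102, P* ≈ 7.08

From dP/dt = 0 with P > 0: 0.00454V* = 0.463, so V* = 102.
Substitute into dV/dt = 0: 0.439(1 - 102/365) = 0.0447P*.
The bracket is 0.721, giving P* = 0.316/0.0447 = 7.08.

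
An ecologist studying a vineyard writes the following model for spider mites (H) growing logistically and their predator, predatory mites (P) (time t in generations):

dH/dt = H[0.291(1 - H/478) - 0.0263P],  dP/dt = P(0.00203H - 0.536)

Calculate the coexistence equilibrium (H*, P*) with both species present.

H* ≈ 264, P* ≈ 4.95

From dP/dt = 0 with P > 0: 0.00203H* = 0.536, so H* = 264.
Substitute into dH/dt = 0: 0.291(1 - 264/478) = 0.0263P*.
The bracket is 0.448, giving P* = 0.13/0.0263 = 4.95.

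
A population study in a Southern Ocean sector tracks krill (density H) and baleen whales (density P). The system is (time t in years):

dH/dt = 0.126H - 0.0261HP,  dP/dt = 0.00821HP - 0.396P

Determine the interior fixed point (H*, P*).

Set dP/dt = 0 with P > 0: 0.00821H - 0.396 = 0, so H* = 0.396/0.00821 = 48.2.
Set dH/dt = 0 with H > 0: 0.126 - 0.0261P = 0, so P* = 0.126/0.0261 = 4.83.

H* ≈ 48.2, P* ≈ 4.83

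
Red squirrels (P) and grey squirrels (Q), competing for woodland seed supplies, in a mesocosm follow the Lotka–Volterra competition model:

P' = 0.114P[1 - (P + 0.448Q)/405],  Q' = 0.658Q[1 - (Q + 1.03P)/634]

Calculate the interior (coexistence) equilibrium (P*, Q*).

P* ≈ 225, Q* ≈ 403

Setting both brackets to zero gives the nullclines P + 0.448Q = 405 and 1.03P + Q = 634.
Substituting Q = 634 - 1.03P into the first: P(1 - 0.448·1.03) = 405 - 0.448·634.
So P* = 121/0.539 = 225, and then Q* = 634 - 1.03·225 = 403.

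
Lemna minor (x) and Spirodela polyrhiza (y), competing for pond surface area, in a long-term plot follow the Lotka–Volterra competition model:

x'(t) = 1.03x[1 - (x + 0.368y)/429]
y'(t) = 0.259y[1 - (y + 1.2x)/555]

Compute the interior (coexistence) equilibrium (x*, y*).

Setting both brackets to zero gives the nullclines x + 0.368y = 429 and 1.2x + y = 555.
Substituting y = 555 - 1.2x into the first: x(1 - 0.368·1.2) = 429 - 0.368·555.
So x* = 225/0.558 = 403, and then y* = 555 - 1.2·403 = 72.

x* ≈ 403, y* ≈ 72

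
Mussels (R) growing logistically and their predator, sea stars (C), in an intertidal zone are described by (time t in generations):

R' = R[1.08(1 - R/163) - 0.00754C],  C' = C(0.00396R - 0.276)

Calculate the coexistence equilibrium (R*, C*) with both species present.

R* ≈ 69.7, C* ≈ 82

From dC/dt = 0 with C > 0: 0.00396R* = 0.276, so R* = 69.7.
Substitute into dR/dt = 0: 1.08(1 - 69.7/163) = 0.00754C*.
The bracket is 0.572, giving C* = 0.618/0.00754 = 82.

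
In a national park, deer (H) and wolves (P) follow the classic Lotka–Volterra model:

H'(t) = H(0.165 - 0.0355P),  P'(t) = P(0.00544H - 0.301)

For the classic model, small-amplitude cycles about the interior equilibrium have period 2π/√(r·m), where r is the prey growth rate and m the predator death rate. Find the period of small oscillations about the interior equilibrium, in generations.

T ≈ 28.2 generations

Here r = 0.165 and m = 0.301, so r·m = 0.0497.
ω = √0.0497 = 0.223 per generation, hence T = 2π/ω ≈ 28.2 generations.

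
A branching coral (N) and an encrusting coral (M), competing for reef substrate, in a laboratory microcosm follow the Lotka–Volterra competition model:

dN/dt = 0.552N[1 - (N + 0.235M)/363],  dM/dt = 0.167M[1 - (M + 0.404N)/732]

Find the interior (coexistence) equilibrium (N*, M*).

Setting both brackets to zero gives the nullclines N + 0.235M = 363 and 0.404N + M = 732.
Substituting M = 732 - 0.404N into the first: N(1 - 0.235·0.404) = 363 - 0.235·732.
So N* = 191/0.905 = 211, and then M* = 732 - 0.404·211 = 647.

N* ≈ 211, M* ≈ 647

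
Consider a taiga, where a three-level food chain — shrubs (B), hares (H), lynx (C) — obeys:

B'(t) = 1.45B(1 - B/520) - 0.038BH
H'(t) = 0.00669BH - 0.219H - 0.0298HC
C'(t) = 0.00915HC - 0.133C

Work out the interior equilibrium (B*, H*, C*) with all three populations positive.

From dC/dt = 0: 0.00915H* = 0.133, so H* = 14.5.
From dB/dt = 0: 1.45(1 - B*/520) = 0.038·14.5, giving B* = 520·(1 - 0.381) = 322.
From dH/dt = 0: 0.00669·322 - 0.219 = 0.0298C*, so C* = 1.93/0.0298 = 64.9.

B* ≈ 322, H* ≈ 14.5, C* ≈ 64.9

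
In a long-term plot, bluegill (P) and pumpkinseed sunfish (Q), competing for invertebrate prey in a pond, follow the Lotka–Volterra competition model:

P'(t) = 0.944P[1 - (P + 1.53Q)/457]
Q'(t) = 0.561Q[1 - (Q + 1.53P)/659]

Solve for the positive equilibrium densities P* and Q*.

Setting both brackets to zero gives the nullclines P + 1.53Q = 457 and 1.53P + Q = 659.
Substituting Q = 659 - 1.53P into the first: P(1 - 1.53·1.53) = 457 - 1.53·659.
So P* = -551/-1.34 = 411, and then Q* = 659 - 1.53·411 = 30.

P* ≈ 411, Q* ≈ 30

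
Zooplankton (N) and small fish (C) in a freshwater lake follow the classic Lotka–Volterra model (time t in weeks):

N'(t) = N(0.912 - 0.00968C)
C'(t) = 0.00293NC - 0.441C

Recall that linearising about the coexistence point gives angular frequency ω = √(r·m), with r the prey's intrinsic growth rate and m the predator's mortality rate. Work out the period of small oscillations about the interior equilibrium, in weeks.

Here r = 0.912 and m = 0.441, so r·m = 0.402.
ω = √0.402 = 0.634 per week, hence T = 2π/ω ≈ 9.91 weeks.

T ≈ 9.91 weeks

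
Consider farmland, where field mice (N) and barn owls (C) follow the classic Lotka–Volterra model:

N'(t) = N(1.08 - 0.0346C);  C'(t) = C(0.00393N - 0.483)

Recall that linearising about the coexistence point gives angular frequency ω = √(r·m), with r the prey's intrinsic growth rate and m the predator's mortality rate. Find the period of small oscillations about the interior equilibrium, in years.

T ≈ 8.7 years

Here r = 1.08 and m = 0.483, so r·m = 0.522.
ω = √0.522 = 0.722 per year, hence T = 2π/ω ≈ 8.7 years.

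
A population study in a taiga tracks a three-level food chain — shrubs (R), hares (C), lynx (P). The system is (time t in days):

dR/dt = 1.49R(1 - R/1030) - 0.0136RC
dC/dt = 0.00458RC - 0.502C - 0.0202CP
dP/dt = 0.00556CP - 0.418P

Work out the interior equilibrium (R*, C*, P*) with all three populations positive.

R* ≈ 323, C* ≈ 75.2, P* ≈ 48.4

From dP/dt = 0: 0.00556C* = 0.418, so C* = 75.2.
From dR/dt = 0: 1.49(1 - R*/1030) = 0.0136·75.2, giving R* = 1030·(1 - 0.686) = 323.
From dC/dt = 0: 0.00458·323 - 0.502 = 0.0202P*, so P* = 0.978/0.0202 = 48.4.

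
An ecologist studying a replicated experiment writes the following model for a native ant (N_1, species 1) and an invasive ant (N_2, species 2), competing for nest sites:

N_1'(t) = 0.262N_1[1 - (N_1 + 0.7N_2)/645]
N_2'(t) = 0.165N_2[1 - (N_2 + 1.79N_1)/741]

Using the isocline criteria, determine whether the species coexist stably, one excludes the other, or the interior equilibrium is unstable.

species 1 excludes species 2

Compare the nullcline intercepts: K1/α12 = 645/0.7 = 921 > K2 = 741; K2/α21 = 741/1.79 = 414 < K1 = 645.
Since the inequalities point opposite ways, species 1 can invade but species 2 cannot.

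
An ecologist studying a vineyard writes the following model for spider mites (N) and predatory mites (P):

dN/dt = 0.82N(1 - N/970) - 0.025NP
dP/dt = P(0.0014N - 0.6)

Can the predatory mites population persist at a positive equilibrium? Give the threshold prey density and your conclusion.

Threshold N = 429; K > 429, so yes, the predator persists.

The predator equation gives dP/dt > 0 only when N > 0.6/0.0014 = 429.
Without the predator, N → K = 970. Since 970 > 429, the predator can invade and persist.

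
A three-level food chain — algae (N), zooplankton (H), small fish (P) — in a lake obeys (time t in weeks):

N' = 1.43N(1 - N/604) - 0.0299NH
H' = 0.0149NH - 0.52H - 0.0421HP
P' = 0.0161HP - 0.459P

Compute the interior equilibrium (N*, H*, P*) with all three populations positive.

From dP/dt = 0: 0.0161H* = 0.459, so H* = 28.5.
From dN/dt = 0: 1.43(1 - N*/604) = 0.0299·28.5, giving N* = 604·(1 - 0.596) = 244.
From dH/dt = 0: 0.0149·244 - 0.52 = 0.0421P*, so P* = 3.11/0.0421 = 74.

N* ≈ 244, H* ≈ 28.5, P* ≈ 74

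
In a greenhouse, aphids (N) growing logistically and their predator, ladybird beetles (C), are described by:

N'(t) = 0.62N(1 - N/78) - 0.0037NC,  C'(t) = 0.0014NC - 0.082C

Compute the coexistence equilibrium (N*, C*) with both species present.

N* ≈ 58.6, C* ≈ 41.7

From dC/dt = 0 with C > 0: 0.0014N* = 0.082, so N* = 58.6.
Substitute into dN/dt = 0: 0.62(1 - 58.6/78) = 0.0037C*.
The bracket is 0.249, giving C* = 0.154/0.0037 = 41.7.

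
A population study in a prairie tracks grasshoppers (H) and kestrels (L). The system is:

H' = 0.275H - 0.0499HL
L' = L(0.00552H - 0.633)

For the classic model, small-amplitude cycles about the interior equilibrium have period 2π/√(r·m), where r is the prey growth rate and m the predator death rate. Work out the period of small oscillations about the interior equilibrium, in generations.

Here r = 0.275 and m = 0.633, so r·m = 0.174.
ω = √0.174 = 0.417 per generation, hence T = 2π/ω ≈ 15.1 generations.

T ≈ 15.1 generations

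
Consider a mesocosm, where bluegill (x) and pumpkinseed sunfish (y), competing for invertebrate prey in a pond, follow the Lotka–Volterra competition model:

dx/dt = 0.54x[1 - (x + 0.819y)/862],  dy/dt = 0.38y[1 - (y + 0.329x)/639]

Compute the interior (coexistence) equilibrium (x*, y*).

Setting both brackets to zero gives the nullclines x + 0.819y = 862 and 0.329x + y = 639.
Substituting y = 639 - 0.329x into the first: x(1 - 0.819·0.329) = 862 - 0.819·639.
So x* = 339/0.731 = 464, and then y* = 639 - 0.329·464 = 486.

x* ≈ 464, y* ≈ 486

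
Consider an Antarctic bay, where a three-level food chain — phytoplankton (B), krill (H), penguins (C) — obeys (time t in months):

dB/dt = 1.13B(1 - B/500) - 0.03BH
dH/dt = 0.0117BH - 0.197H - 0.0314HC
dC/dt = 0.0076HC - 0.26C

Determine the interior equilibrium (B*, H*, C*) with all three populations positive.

From dC/dt = 0: 0.0076H* = 0.26, so H* = 34.2.
From dB/dt = 0: 1.13(1 - B*/500) = 0.03·34.2, giving B* = 500·(1 - 0.908) = 45.9.
From dH/dt = 0: 0.0117·45.9 - 0.197 = 0.0314C*, so C* = 0.34/0.0314 = 10.8.

B* ≈ 45.9, H* ≈ 34.2, C* ≈ 10.8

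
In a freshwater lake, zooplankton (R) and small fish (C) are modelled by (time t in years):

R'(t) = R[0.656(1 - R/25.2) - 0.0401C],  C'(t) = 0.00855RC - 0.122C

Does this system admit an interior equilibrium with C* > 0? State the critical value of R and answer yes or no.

Threshold R = 14.3; K > 14.3, so yes, the predator persists.

The predator equation gives dC/dt > 0 only when R > 0.122/0.00855 = 14.3.
Without the predator, R → K = 25.2. Since 25.2 > 14.3, the predator can invade and persist.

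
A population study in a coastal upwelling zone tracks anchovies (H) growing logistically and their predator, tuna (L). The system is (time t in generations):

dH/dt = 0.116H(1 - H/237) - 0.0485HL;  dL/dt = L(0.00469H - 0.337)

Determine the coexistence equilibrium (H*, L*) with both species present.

From dL/dt = 0 with L > 0: 0.00469H* = 0.337, so H* = 71.9.
Substitute into dH/dt = 0: 0.116(1 - 71.9/237) = 0.0485L*.
The bracket is 0.697, giving L* = 0.0808/0.0485 = 1.67.

H* ≈ 71.9, L* ≈ 1.67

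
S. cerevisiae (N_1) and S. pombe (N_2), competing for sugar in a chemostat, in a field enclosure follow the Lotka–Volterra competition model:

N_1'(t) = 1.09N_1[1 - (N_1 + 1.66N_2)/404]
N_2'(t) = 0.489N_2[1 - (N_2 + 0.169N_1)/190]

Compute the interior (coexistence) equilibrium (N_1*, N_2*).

Setting both brackets to zero gives the nullclines N_1 + 1.66N_2 = 404 and 0.169N_1 + N_2 = 190.
Substituting N_2 = 190 - 0.169N_1 into the first: N_1(1 - 1.66·0.169) = 404 - 1.66·190.
So N_1* = 88.6/0.719 = 123, and then N_2* = 190 - 0.169·123 = 169.

N_1* ≈ 123, N_2* ≈ 169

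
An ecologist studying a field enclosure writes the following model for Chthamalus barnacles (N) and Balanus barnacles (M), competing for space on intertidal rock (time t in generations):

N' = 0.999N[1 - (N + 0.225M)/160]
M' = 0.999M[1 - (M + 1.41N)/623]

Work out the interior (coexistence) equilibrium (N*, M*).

Setting both brackets to zero gives the nullclines N + 0.225M = 160 and 1.41N + M = 623.
Substituting M = 623 - 1.41N into the first: N(1 - 0.225·1.41) = 160 - 0.225·623.
So N* = 19.8/0.683 = 29, and then M* = 623 - 1.41·29 = 582.

N* ≈ 29, M* ≈ 582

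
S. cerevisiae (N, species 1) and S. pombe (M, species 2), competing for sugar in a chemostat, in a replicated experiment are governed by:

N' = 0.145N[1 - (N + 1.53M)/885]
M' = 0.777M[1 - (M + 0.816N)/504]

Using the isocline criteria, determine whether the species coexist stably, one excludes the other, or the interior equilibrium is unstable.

Compare the nullcline intercepts: K1/α12 = 885/1.53 = 578 > K2 = 504; K2/α21 = 504/0.816 = 618 < K1 = 885.
Since the inequalities point opposite ways, species 1 can invade but species 2 cannot.

species 1 excludes species 2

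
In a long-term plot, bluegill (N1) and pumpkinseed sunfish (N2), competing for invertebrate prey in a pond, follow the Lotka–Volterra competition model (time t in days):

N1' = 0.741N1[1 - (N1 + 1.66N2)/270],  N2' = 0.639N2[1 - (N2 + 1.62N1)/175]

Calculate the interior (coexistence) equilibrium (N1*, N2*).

Setting both brackets to zero gives the nullclines N1 + 1.66N2 = 270 and 1.62N1 + N2 = 175.
Substituting N2 = 175 - 1.62N1 into the first: N1(1 - 1.66·1.62) = 270 - 1.66·175.
So N1* = -20.5/-1.69 = 12.1, and then N2* = 175 - 1.62·12.1 = 155.

N1* ≈ 12.1, N2* ≈ 155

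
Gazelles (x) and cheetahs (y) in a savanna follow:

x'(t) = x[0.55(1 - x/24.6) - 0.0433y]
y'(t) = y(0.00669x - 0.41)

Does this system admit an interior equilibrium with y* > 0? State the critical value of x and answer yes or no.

The predator equation gives dy/dt > 0 only when x > 0.41/0.00669 = 61.3.
Without the predator, x → K = 24.6. Since 24.6 < 61.3, the predator cannot invade.

Threshold x = 61.3; K < 61.3, so no, the predator goes extinct.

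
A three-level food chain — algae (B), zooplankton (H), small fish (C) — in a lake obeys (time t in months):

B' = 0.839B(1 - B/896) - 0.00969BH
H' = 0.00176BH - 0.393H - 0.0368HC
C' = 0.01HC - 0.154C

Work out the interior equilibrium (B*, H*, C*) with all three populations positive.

B* ≈ 737, H* ≈ 15.4, C* ≈ 24.6

From dC/dt = 0: 0.01H* = 0.154, so H* = 15.4.
From dB/dt = 0: 0.839(1 - B*/896) = 0.00969·15.4, giving B* = 896·(1 - 0.178) = 737.
From dH/dt = 0: 0.00176·737 - 0.393 = 0.0368C*, so C* = 0.903/0.0368 = 24.6.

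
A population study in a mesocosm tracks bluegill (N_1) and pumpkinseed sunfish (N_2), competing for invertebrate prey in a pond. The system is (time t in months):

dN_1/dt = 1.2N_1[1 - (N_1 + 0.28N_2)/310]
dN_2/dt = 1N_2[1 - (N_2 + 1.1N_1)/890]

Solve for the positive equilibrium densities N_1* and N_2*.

Setting both brackets to zero gives the nullclines N_1 + 0.28N_2 = 310 and 1.1N_1 + N_2 = 890.
Substituting N_2 = 890 - 1.1N_1 into the first: N_1(1 - 0.28·1.1) = 310 - 0.28·890.
So N_1* = 60.8/0.692 = 87.9, and then N_2* = 890 - 1.1·87.9 = 793.

N_1* ≈ 87.9, N_2* ≈ 793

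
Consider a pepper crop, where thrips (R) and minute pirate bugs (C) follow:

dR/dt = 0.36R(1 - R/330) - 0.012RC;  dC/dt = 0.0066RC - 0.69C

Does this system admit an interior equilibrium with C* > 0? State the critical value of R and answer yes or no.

The predator equation gives dC/dt > 0 only when R > 0.69/0.0066 = 105.
Without the predator, R → K = 330. Since 330 > 105, the predator can invade and persist.

Threshold R = 105; K > 105, so yes, the predator persists.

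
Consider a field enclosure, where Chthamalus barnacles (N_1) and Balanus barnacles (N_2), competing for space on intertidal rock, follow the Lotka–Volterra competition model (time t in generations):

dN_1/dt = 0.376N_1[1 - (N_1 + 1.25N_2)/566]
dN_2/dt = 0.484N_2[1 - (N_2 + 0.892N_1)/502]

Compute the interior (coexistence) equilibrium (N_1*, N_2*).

Setting both brackets to zero gives the nullclines N_1 + 1.25N_2 = 566 and 0.892N_1 + N_2 = 502.
Substituting N_2 = 502 - 0.892N_1 into the first: N_1(1 - 1.25·0.892) = 566 - 1.25·502.
So N_1* = -61.5/-0.115 = 535, and then N_2* = 502 - 0.892·535 = 25.

N_1* ≈ 535, N_2* ≈ 25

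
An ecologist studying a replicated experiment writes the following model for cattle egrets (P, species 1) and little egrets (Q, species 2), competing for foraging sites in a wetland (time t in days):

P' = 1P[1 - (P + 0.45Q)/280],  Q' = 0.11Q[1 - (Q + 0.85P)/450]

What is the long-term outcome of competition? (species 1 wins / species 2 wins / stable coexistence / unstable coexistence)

Compare the nullcline intercepts: K1/α12 = 280/0.45 = 622 > K2 = 450; K2/α21 = 450/0.85 = 529 > K1 = 280.
Since both inequalities hold, each species can invade when rare, so the interior equilibrium is stable.

stable coexistence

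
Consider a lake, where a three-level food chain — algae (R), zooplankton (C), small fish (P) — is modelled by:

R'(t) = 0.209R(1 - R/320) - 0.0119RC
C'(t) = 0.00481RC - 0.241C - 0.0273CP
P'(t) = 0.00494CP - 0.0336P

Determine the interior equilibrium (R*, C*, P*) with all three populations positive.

R* ≈ 196, C* ≈ 6.8, P* ≈ 25.7

From dP/dt = 0: 0.00494C* = 0.0336, so C* = 6.8.
From dR/dt = 0: 0.209(1 - R*/320) = 0.0119·6.8, giving R* = 320·(1 - 0.387) = 196.
From dC/dt = 0: 0.00481·196 - 0.241 = 0.0273P*, so P* = 0.702/0.0273 = 25.7.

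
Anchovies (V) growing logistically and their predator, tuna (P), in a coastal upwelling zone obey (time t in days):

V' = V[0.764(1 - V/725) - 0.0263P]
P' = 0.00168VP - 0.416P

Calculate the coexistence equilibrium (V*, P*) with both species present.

From dP/dt = 0 with P > 0: 0.00168V* = 0.416, so V* = 248.
Substitute into dV/dt = 0: 0.764(1 - 248/725) = 0.0263P*.
The bracket is 0.658, giving P* = 0.503/0.0263 = 19.1.

V* ≈ 248, P* ≈ 19.1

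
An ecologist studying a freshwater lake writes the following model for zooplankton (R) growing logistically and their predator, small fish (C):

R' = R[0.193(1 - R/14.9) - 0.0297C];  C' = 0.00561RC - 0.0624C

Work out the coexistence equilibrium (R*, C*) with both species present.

From dC/dt = 0 with C > 0: 0.00561R* = 0.0624, so R* = 11.1.
Substitute into dR/dt = 0: 0.193(1 - 11.1/14.9) = 0.0297C*.
The bracket is 0.253, giving C* = 0.0489/0.0297 = 1.65.

R* ≈ 11.1, C* ≈ 1.65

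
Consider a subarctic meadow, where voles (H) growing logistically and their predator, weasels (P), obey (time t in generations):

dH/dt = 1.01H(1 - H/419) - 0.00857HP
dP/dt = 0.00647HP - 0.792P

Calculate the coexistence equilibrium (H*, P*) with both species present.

From dP/dt = 0 with P > 0: 0.00647H* = 0.792, so H* = 122.
Substitute into dH/dt = 0: 1.01(1 - 122/419) = 0.00857P*.
The bracket is 0.708, giving P* = 0.715/0.00857 = 83.4.

H* ≈ 122, P* ≈ 83.4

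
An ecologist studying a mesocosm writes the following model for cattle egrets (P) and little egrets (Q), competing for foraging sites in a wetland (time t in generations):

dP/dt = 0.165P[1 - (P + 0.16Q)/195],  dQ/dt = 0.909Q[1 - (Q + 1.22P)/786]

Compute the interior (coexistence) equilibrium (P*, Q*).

P* ≈ 86, Q* ≈ 681

Setting both brackets to zero gives the nullclines P + 0.16Q = 195 and 1.22P + Q = 786.
Substituting Q = 786 - 1.22P into the first: P(1 - 0.16·1.22) = 195 - 0.16·786.
So P* = 69.2/0.805 = 86, and then Q* = 786 - 1.22·86 = 681.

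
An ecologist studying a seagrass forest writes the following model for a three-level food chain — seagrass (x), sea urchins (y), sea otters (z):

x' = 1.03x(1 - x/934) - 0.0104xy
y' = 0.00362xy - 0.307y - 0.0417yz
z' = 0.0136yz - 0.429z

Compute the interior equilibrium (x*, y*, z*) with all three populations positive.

x* ≈ 637, y* ≈ 31.5, z* ≈ 47.9

From dz/dt = 0: 0.0136y* = 0.429, so y* = 31.5.
From dx/dt = 0: 1.03(1 - x*/934) = 0.0104·31.5, giving x* = 934·(1 - 0.319) = 637.
From dy/dt = 0: 0.00362·637 - 0.307 = 0.0417z*, so z* = 2/0.0417 = 47.9.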